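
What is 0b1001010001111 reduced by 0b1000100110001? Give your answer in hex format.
Convert 0b1001010001111 (binary) → 4096 + 512 + 128 + 8 + 4 + 2 + 1 = 4751 (decimal)
Convert 0b1000100110001 (binary) → 4096 + 256 + 32 + 16 + 1 = 4401 (decimal)
Compute 4751 - 4401 = 350
Convert 350 (decimal) → 350 = 1×256 + 5×16 + 14 → 0x15E (hexadecimal)
0x15E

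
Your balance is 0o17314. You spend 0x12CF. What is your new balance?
Convert 0o17314 (octal) → 1×4096 + 7×512 + 3×64 + 1×8 + 4 = 7884 (decimal)
Convert 0x12CF (hexadecimal) → 1×4096 + 2×256 + 12×16 + 15 = 4815 (decimal)
Compute 7884 - 4815 = 3069
3069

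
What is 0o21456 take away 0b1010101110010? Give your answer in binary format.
Convert 0o21456 (octal) → 2×4096 + 1×512 + 4×64 + 5×8 + 6 = 9006 (decimal)
Convert 0b1010101110010 (binary) → 4096 + 1024 + 256 + 64 + 32 + 16 + 2 = 5490 (decimal)
Compute 9006 - 5490 = 3516
Convert 3516 (decimal) → 3516 = 2048 + 1024 + 256 + 128 + 32 + 16 + 8 + 4 → 0b110110111100 (binary)
0b110110111100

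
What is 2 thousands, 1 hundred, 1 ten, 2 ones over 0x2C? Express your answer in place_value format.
Convert 2 thousands, 1 hundred, 1 ten, 2 ones (place-value notation) → 2×1000 + 1×100 + 1×10 + 2 = 2112 (decimal)
Convert 0x2C (hexadecimal) → 2×16 + 12 = 44 (decimal)
Compute 2112 ÷ 44 = 48
Convert 48 (decimal) → 48 = 4×10 + 8 → 4 tens, 8 ones (place-value notation)
4 tens, 8 ones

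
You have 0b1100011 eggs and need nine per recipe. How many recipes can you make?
Convert 0b1100011 (binary) → 64 + 32 + 2 + 1 = 99 (decimal)
Convert nine (English words) → 9 (decimal)
Compute 99 ÷ 9 = 11
11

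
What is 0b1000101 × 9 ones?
Convert 0b1000101 (binary) → 64 + 4 + 1 = 69 (decimal)
Convert 9 ones (place-value notation) → 9 (decimal)
Compute 69 × 9 = 621
621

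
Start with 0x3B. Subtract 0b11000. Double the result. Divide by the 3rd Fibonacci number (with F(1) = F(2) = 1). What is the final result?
Convert 0x3B (hexadecimal) → 3×16 + 11 = 59 (decimal)
Start: 59
Convert 0b11000 (binary) → 16 + 8 = 24 (decimal)
59 - 24 = 35
35 × 2 = 70
Convert the 3rd Fibonacci number (with F(1) = F(2) = 1) (Fibonacci index) → 1, 1, 2 → 2 (decimal)
70 ÷ 2 = 35
35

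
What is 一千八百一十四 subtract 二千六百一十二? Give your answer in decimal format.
Convert 一千八百一十四 (Chinese numeral) → 1×1000 + 8×100 + 1×10 + 4 = 1814 (decimal)
Convert 二千六百一十二 (Chinese numeral) → 2×1000 + 6×100 + 1×10 + 2 = 2612 (decimal)
Compute 1814 - 2612 = -798
-798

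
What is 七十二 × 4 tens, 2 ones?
Convert 七十二 (Chinese numeral) → 7×10 + 2 = 72 (decimal)
Convert 4 tens, 2 ones (place-value notation) → 4×10 + 2 = 42 (decimal)
Compute 72 × 42 = 3024
3024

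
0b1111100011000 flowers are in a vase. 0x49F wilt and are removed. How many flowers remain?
Convert 0b1111100011000 (binary) → 4096 + 2048 + 1024 + 512 + 256 + 16 + 8 = 7960 (decimal)
Convert 0x49F (hexadecimal) → 4×256 + 9×16 + 15 = 1183 (decimal)
Compute 7960 - 1183 = 6777
6777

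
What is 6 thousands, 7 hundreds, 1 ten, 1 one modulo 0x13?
Convert 6 thousands, 7 hundreds, 1 ten, 1 one (place-value notation) → 6×1000 + 7×100 + 1×10 + 1 = 6711 (decimal)
Convert 0x13 (hexadecimal) → 1×16 + 3 = 19 (decimal)
Compute 6711 mod 19 = 4
4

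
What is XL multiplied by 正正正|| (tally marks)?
Convert XL (Roman numeral) → 40 (decimal)
Convert 正正正|| (tally marks) → 5 + 5 + 5 + 2 = 17 (decimal)
Compute 40 × 17 = 680
680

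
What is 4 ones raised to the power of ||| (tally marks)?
Convert 4 ones (place-value notation) → 4 (decimal)
Convert ||| (tally marks) → 3 (decimal)
Compute 4 ^ 3 = 64
64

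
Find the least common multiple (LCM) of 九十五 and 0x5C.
Convert 九十五 (Chinese numeral) → 9×10 + 5 = 95 (decimal)
Convert 0x5C (hexadecimal) → 5×16 + 12 = 92 (decimal)
Compute lcm(95, 92) = 8740
8740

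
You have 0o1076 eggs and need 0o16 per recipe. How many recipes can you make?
Convert 0o1076 (octal) → 1×512 + 7×8 + 6 = 574 (decimal)
Convert 0o16 (octal) → 1×8 + 6 = 14 (decimal)
Compute 574 ÷ 14 = 41
41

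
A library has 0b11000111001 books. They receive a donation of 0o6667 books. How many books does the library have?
Convert 0b11000111001 (binary) → 1024 + 512 + 32 + 16 + 8 + 1 = 1593 (decimal)
Convert 0o6667 (octal) → 6×512 + 6×64 + 6×8 + 7 = 3511 (decimal)
Compute 1593 + 3511 = 5104
5104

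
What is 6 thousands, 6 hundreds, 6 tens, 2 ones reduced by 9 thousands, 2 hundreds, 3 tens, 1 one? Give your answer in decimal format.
Convert 6 thousands, 6 hundreds, 6 tens, 2 ones (place-value notation) → 6×1000 + 6×100 + 6×10 + 2 = 6662 (decimal)
Convert 9 thousands, 2 hundreds, 3 tens, 1 one (place-value notation) → 9×1000 + 2×100 + 3×10 + 1 = 9231 (decimal)
Compute 6662 - 9231 = -2569
-2569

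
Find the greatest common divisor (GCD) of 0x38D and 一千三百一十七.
Convert 0x38D (hexadecimal) → 3×256 + 8×16 + 13 = 909 (decimal)
Convert 一千三百一十七 (Chinese numeral) → 1×1000 + 3×100 + 1×10 + 7 = 1317 (decimal)
Compute gcd(909, 1317) = 3
3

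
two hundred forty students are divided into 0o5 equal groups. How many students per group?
Convert two hundred forty (English words) → 2×100 + 40 = 240 (decimal)
Convert 0o5 (octal) → 5 (decimal)
Compute 240 ÷ 5 = 48
48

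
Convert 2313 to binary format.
Convert 2313 (decimal) → 2313 = 2048 + 256 + 8 + 1 → 0b100100001001 (binary)
0b100100001001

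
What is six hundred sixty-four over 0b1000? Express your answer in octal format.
Convert six hundred sixty-four (English words) → 6×100 + 64 = 664 (decimal)
Convert 0b1000 (binary) → 8 (decimal)
Compute 664 ÷ 8 = 83
Convert 83 (decimal) → 83 = 1×64 + 2×8 + 3 → 0o123 (octal)
0o123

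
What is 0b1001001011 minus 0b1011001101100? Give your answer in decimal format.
Convert 0b1001001011 (binary) → 512 + 64 + 8 + 2 + 1 = 587 (decimal)
Convert 0b1011001101100 (binary) → 4096 + 1024 + 512 + 64 + 32 + 8 + 4 = 5740 (decimal)
Compute 587 - 5740 = -5153
-5153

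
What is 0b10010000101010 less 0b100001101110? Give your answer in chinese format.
Convert 0b10010000101010 (binary) → 8192 + 1024 + 32 + 8 + 2 = 9258 (decimal)
Convert 0b100001101110 (binary) → 2048 + 64 + 32 + 8 + 4 + 2 = 2158 (decimal)
Compute 9258 - 2158 = 7100
Convert 7100 (decimal) → 7100 = 7×1000 + 1×100 → 七千一百 (Chinese numeral)
七千一百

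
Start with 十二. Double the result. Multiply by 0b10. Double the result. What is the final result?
Convert 十二 (Chinese numeral) → 1×10 + 2 = 12 (decimal)
Start: 12
12 × 2 = 24
Convert 0b10 (binary) → 2 (decimal)
24 × 2 = 48
48 × 2 = 96
96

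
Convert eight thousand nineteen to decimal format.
Convert eight thousand nineteen (English words) → 8×1000 + 19 = 8019 (decimal)
8019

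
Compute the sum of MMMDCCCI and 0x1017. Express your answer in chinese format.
Convert MMMDCCCI (Roman numeral) → 1000 + 1000 + 1000 + 500 + 100 + 100 + 100 + 1 = 3801 (decimal)
Convert 0x1017 (hexadecimal) → 1×4096 + 1×16 + 7 = 4119 (decimal)
Compute 3801 + 4119 = 7920
Convert 7920 (decimal) → 7920 = 7×1000 + 9×100 + 2×10 → 七千九百二十 (Chinese numeral)
七千九百二十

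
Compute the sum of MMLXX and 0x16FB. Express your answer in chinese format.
Convert MMLXX (Roman numeral) → 1000 + 1000 + 50 + 10 + 10 = 2070 (decimal)
Convert 0x16FB (hexadecimal) → 1×4096 + 6×256 + 15×16 + 11 = 5883 (decimal)
Compute 2070 + 5883 = 7953
Convert 7953 (decimal) → 7953 = 7×1000 + 9×100 + 5×10 + 3 → 七千九百五十三 (Chinese numeral)
七千九百五十三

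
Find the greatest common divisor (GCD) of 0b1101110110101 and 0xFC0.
Convert 0b1101110110101 (binary) → 4096 + 2048 + 512 + 256 + 128 + 32 + 16 + 4 + 1 = 7093 (decimal)
Convert 0xFC0 (hexadecimal) → 15×256 + 12×16 = 4032 (decimal)
Compute gcd(7093, 4032) = 1
1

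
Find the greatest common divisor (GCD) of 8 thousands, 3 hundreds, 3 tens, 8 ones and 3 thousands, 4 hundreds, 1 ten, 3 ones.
Convert 8 thousands, 3 hundreds, 3 tens, 8 ones (place-value notation) → 8×1000 + 3×100 + 3×10 + 8 = 8338 (decimal)
Convert 3 thousands, 4 hundreds, 1 ten, 3 ones (place-value notation) → 3×1000 + 4×100 + 1×10 + 3 = 3413 (decimal)
Compute gcd(8338, 3413) = 1
1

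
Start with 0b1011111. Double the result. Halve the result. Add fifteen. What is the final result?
Convert 0b1011111 (binary) → 64 + 16 + 8 + 4 + 2 + 1 = 95 (decimal)
Start: 95
95 × 2 = 190
190 ÷ 2 = 95
Convert fifteen (English words) → 15 (decimal)
95 + 15 = 110
110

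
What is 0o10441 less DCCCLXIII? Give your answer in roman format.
Convert 0o10441 (octal) → 1×4096 + 4×64 + 4×8 + 1 = 4385 (decimal)
Convert DCCCLXIII (Roman numeral) → 500 + 100 + 100 + 100 + 50 + 10 + 1 + 1 + 1 = 863 (decimal)
Compute 4385 - 863 = 3522
Convert 3522 (decimal) → 3522 = 1000 + 1000 + 1000 + 500 + 10 + 10 + 1 + 1 → MMMDXXII (Roman numeral)
MMMDXXII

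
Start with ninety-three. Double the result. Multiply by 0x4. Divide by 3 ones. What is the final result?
Convert ninety-three (English words) → 93 (decimal)
Start: 93
93 × 2 = 186
Convert 0x4 (hexadecimal) → 4 (decimal)
186 × 4 = 744
Convert 3 ones (place-value notation) → 3 (decimal)
744 ÷ 3 = 248
248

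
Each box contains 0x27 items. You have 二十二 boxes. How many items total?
Convert 0x27 (hexadecimal) → 2×16 + 7 = 39 (decimal)
Convert 二十二 (Chinese numeral) → 2×10 + 2 = 22 (decimal)
Compute 39 × 22 = 858
858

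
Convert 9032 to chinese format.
Convert 9032 (decimal) → 9032 = 9×1000 + 3×10 + 2 → 九千零三十二 (Chinese numeral)
九千零三十二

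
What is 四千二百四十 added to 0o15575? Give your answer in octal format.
Convert 四千二百四十 (Chinese numeral) → 4×1000 + 2×100 + 4×10 = 4240 (decimal)
Convert 0o15575 (octal) → 1×4096 + 5×512 + 5×64 + 7×8 + 5 = 7037 (decimal)
Compute 4240 + 7037 = 11277
Convert 11277 (decimal) → 11277 = 2×4096 + 6×512 + 1×8 + 5 → 0o26015 (octal)
0o26015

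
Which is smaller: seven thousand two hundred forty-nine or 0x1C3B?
Convert seven thousand two hundred forty-nine (English words) → 7×1000 + 2×100 + 49 = 7249 (decimal)
Convert 0x1C3B (hexadecimal) → 1×4096 + 12×256 + 3×16 + 11 = 7227 (decimal)
Compare 7249 vs 7227: smaller = 7227
7227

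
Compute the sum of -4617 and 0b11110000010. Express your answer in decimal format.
Convert 0b11110000010 (binary) → 1024 + 512 + 256 + 128 + 2 = 1922 (decimal)
Compute -4617 + 1922 = -2695
-2695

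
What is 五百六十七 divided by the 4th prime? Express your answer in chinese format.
Convert 五百六十七 (Chinese numeral) → 5×100 + 6×10 + 7 = 567 (decimal)
Convert the 4th prime (prime index) → 7 (decimal)
Compute 567 ÷ 7 = 81
Convert 81 (decimal) → 81 = 8×10 + 1 → 八十一 (Chinese numeral)
八十一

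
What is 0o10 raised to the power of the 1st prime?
Convert 0o10 (octal) → 1×8 = 8 (decimal)
Convert the 1st prime (prime index) → 2 (decimal)
Compute 8 ^ 2 = 64
64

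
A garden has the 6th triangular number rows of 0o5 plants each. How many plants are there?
Convert 0o5 (octal) → 5 (decimal)
Convert the 6th triangular number (triangular index) → 6×7/2 = 21 (decimal)
Compute 5 × 21 = 105
105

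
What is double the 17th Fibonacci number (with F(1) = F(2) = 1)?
The 17th Fibonacci number (with F(1) = F(2) = 1) = 1597
Compute 1597 × 2 = 3194
3194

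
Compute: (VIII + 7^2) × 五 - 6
Convert VIII (Roman numeral) → 5 + 1 + 1 + 1 = 8 (decimal)
Convert 7^2 (power) → 49 (decimal)
Convert 五 (Chinese numeral) → 5 (decimal)
Expression in decimal: (8 + 49) × 5 - 6
Parentheses first: 8 + 49 = 57
Multiply: 57 × 5 = 285
Subtract: 285 - 6 = 279
279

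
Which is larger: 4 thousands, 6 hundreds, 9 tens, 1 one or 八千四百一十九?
Convert 4 thousands, 6 hundreds, 9 tens, 1 one (place-value notation) → 4×1000 + 6×100 + 9×10 + 1 = 4691 (decimal)
Convert 八千四百一十九 (Chinese numeral) → 8×1000 + 4×100 + 1×10 + 9 = 8419 (decimal)
Compare 4691 vs 8419: larger = 8419
8419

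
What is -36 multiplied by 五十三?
Convert 五十三 (Chinese numeral) → 5×10 + 3 = 53 (decimal)
Compute -36 × 53 = -1908
-1908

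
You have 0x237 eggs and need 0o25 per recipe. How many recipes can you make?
Convert 0x237 (hexadecimal) → 2×256 + 3×16 + 7 = 567 (decimal)
Convert 0o25 (octal) → 2×8 + 5 = 21 (decimal)
Compute 567 ÷ 21 = 27
27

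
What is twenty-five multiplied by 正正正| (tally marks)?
Convert twenty-five (English words) → 25 (decimal)
Convert 正正正| (tally marks) → 5 + 5 + 5 + 1 = 16 (decimal)
Compute 25 × 16 = 400
400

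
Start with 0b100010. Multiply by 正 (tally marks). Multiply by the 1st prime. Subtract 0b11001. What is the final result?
Convert 0b100010 (binary) → 32 + 2 = 34 (decimal)
Start: 34
Convert 正 (tally marks) → 5 (decimal)
34 × 5 = 170
Convert the 1st prime (prime index) → 2 (decimal)
170 × 2 = 340
Convert 0b11001 (binary) → 16 + 8 + 1 = 25 (decimal)
340 - 25 = 315
315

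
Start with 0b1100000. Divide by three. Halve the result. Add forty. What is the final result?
Convert 0b1100000 (binary) → 64 + 32 = 96 (decimal)
Start: 96
Convert three (English words) → 3 (decimal)
96 ÷ 3 = 32
32 ÷ 2 = 16
Convert forty (English words) → 40 (decimal)
16 + 40 = 56
56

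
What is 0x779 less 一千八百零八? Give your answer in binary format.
Convert 0x779 (hexadecimal) → 7×256 + 7×16 + 9 = 1913 (decimal)
Convert 一千八百零八 (Chinese numeral) → 1×1000 + 8×100 + 8 = 1808 (decimal)
Compute 1913 - 1808 = 105
Convert 105 (decimal) → 105 = 64 + 32 + 8 + 1 → 0b1101001 (binary)
0b1101001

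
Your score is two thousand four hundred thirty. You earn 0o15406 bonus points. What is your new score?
Convert two thousand four hundred thirty (English words) → 2×1000 + 4×100 + 30 = 2430 (decimal)
Convert 0o15406 (octal) → 1×4096 + 5×512 + 4×64 + 6 = 6918 (decimal)
Compute 2430 + 6918 = 9348
9348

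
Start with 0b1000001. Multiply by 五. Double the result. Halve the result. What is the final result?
Convert 0b1000001 (binary) → 64 + 1 = 65 (decimal)
Start: 65
Convert 五 (Chinese numeral) → 5 (decimal)
65 × 5 = 325
325 × 2 = 650
650 ÷ 2 = 325
325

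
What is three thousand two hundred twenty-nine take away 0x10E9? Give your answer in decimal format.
Convert three thousand two hundred twenty-nine (English words) → 3×1000 + 2×100 + 29 = 3229 (decimal)
Convert 0x10E9 (hexadecimal) → 1×4096 + 14×16 + 9 = 4329 (decimal)
Compute 3229 - 4329 = -1100
-1100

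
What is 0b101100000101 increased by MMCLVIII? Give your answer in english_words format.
Convert 0b101100000101 (binary) → 2048 + 512 + 256 + 4 + 1 = 2821 (decimal)
Convert MMCLVIII (Roman numeral) → 1000 + 1000 + 100 + 50 + 5 + 1 + 1 + 1 = 2158 (decimal)
Compute 2821 + 2158 = 4979
Convert 4979 (decimal) → 4979 = 4×1000 + 9×100 + 79 → four thousand nine hundred seventy-nine (English words)
four thousand nine hundred seventy-nine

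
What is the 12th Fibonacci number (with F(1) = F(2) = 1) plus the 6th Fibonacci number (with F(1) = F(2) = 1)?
The 12th Fibonacci number (with F(1) = F(2) = 1): 1, 1, 2, 3, 5, 8, 13, 21, 34, 55, 89, 144 → 144
Convert the 6th Fibonacci number (with F(1) = F(2) = 1) (Fibonacci index) → 1, 1, 2, 3, 5, 8 → 8 (decimal)
Compute 144 + 8 = 152
152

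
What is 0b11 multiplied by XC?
Convert 0b11 (binary) → 2 + 1 = 3 (decimal)
Convert XC (Roman numeral) → 90 (decimal)
Compute 3 × 90 = 270
270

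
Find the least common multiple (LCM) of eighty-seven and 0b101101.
Convert eighty-seven (English words) → 87 (decimal)
Convert 0b101101 (binary) → 32 + 8 + 4 + 1 = 45 (decimal)
Compute lcm(87, 45) = 1305
1305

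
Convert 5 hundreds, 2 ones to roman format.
Convert 5 hundreds, 2 ones (place-value notation) → 5×100 + 2 = 502 (decimal)
Convert 502 (decimal) → 502 = 500 + 1 + 1 → DII (Roman numeral)
DII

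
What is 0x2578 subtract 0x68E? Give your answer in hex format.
Convert 0x2578 (hexadecimal) → 2×4096 + 5×256 + 7×16 + 8 = 9592 (decimal)
Convert 0x68E (hexadecimal) → 6×256 + 8×16 + 14 = 1678 (decimal)
Compute 9592 - 1678 = 7914
Convert 7914 (decimal) → 7914 = 1×4096 + 14×256 + 14×16 + 10 → 0x1EEA (hexadecimal)
0x1EEA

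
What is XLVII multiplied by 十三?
Convert XLVII (Roman numeral) → 40 + 5 + 1 + 1 = 47 (decimal)
Convert 十三 (Chinese numeral) → 1×10 + 3 = 13 (decimal)
Compute 47 × 13 = 611
611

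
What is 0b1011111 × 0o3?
Convert 0b1011111 (binary) → 64 + 16 + 8 + 4 + 2 + 1 = 95 (decimal)
Convert 0o3 (octal) → 3 (decimal)
Compute 95 × 3 = 285
285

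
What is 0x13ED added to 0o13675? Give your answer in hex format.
Convert 0x13ED (hexadecimal) → 1×4096 + 3×256 + 14×16 + 13 = 5101 (decimal)
Convert 0o13675 (octal) → 1×4096 + 3×512 + 6×64 + 7×8 + 5 = 6077 (decimal)
Compute 5101 + 6077 = 11178
Convert 11178 (decimal) → 11178 = 2×4096 + 11×256 + 10×16 + 10 → 0x2BAA (hexadecimal)
0x2BAA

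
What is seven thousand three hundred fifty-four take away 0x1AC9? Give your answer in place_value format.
Convert seven thousand three hundred fifty-four (English words) → 7×1000 + 3×100 + 54 = 7354 (decimal)
Convert 0x1AC9 (hexadecimal) → 1×4096 + 10×256 + 12×16 + 9 = 6857 (decimal)
Compute 7354 - 6857 = 497
Convert 497 (decimal) → 497 = 4×100 + 9×10 + 7 → 4 hundreds, 9 tens, 7 ones (place-value notation)
4 hundreds, 9 tens, 7 ones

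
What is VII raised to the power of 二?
Convert VII (Roman numeral) → 5 + 1 + 1 = 7 (decimal)
Convert 二 (Chinese numeral) → 2 (decimal)
Compute 7 ^ 2 = 49
49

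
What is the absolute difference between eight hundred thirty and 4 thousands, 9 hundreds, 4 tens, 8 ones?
Convert eight hundred thirty (English words) → 8×100 + 30 = 830 (decimal)
Convert 4 thousands, 9 hundreds, 4 tens, 8 ones (place-value notation) → 4×1000 + 9×100 + 4×10 + 8 = 4948 (decimal)
Compute |830 - 4948| = 4118
4118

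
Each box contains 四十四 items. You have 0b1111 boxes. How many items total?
Convert 四十四 (Chinese numeral) → 4×10 + 4 = 44 (decimal)
Convert 0b1111 (binary) → 8 + 4 + 2 + 1 = 15 (decimal)
Compute 44 × 15 = 660
660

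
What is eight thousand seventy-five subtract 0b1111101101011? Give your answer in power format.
Convert eight thousand seventy-five (English words) → 8×1000 + 75 = 8075 (decimal)
Convert 0b1111101101011 (binary) → 4096 + 2048 + 1024 + 512 + 256 + 64 + 32 + 8 + 2 + 1 = 8043 (decimal)
Compute 8075 - 8043 = 32
Convert 32 (decimal) → 2^5 (power)
2^5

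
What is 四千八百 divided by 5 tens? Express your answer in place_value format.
Convert 四千八百 (Chinese numeral) → 4×1000 + 8×100 = 4800 (decimal)
Convert 5 tens (place-value notation) → 5×10 = 50 (decimal)
Compute 4800 ÷ 50 = 96
Convert 96 (decimal) → 96 = 9×10 + 6 → 9 tens, 6 ones (place-value notation)
9 tens, 6 ones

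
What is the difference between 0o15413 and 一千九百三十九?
Convert 0o15413 (octal) → 1×4096 + 5×512 + 4×64 + 1×8 + 3 = 6923 (decimal)
Convert 一千九百三十九 (Chinese numeral) → 1×1000 + 9×100 + 3×10 + 9 = 1939 (decimal)
Difference: |6923 - 1939| = 4984
4984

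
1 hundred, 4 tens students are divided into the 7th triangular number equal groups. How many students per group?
Convert 1 hundred, 4 tens (place-value notation) → 1×100 + 4×10 = 140 (decimal)
Convert the 7th triangular number (triangular index) → 7×8/2 = 28 (decimal)
Compute 140 ÷ 28 = 5
5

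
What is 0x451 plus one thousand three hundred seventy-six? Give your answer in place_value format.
Convert 0x451 (hexadecimal) → 4×256 + 5×16 + 1 = 1105 (decimal)
Convert one thousand three hundred seventy-six (English words) → 1×1000 + 3×100 + 76 = 1376 (decimal)
Compute 1105 + 1376 = 2481
Convert 2481 (decimal) → 2481 = 2×1000 + 4×100 + 8×10 + 1 → 2 thousands, 4 hundreds, 8 tens, 1 one (place-value notation)
2 thousands, 4 hundreds, 8 tens, 1 one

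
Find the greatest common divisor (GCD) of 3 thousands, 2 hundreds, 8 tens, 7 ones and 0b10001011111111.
Convert 3 thousands, 2 hundreds, 8 tens, 7 ones (place-value notation) → 3×1000 + 2×100 + 8×10 + 7 = 3287 (decimal)
Convert 0b10001011111111 (binary) → 8192 + 512 + 128 + 64 + 32 + 16 + 8 + 4 + 2 + 1 = 8959 (decimal)
Compute gcd(3287, 8959) = 1
1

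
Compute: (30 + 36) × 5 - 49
Parentheses first: 30 + 36 = 66
Multiply: 66 × 5 = 330
Subtract: 330 - 49 = 281
281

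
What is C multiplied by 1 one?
Convert C (Roman numeral) → 100 (decimal)
Convert 1 one (place-value notation) → 1 (decimal)
Compute 100 × 1 = 100
100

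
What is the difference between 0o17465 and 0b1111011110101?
Convert 0o17465 (octal) → 1×4096 + 7×512 + 4×64 + 6×8 + 5 = 7989 (decimal)
Convert 0b1111011110101 (binary) → 4096 + 2048 + 1024 + 512 + 128 + 64 + 32 + 16 + 4 + 1 = 7925 (decimal)
Difference: |7989 - 7925| = 64
64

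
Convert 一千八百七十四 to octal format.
Convert 一千八百七十四 (Chinese numeral) → 1×1000 + 8×100 + 7×10 + 4 = 1874 (decimal)
Convert 1874 (decimal) → 1874 = 3×512 + 5×64 + 2×8 + 2 → 0o3522 (octal)
0o3522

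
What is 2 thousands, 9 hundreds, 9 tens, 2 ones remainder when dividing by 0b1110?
Convert 2 thousands, 9 hundreds, 9 tens, 2 ones (place-value notation) → 2×1000 + 9×100 + 9×10 + 2 = 2992 (decimal)
Convert 0b1110 (binary) → 8 + 4 + 2 = 14 (decimal)
Compute 2992 mod 14 = 10
10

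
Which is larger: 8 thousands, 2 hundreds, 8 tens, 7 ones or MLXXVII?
Convert 8 thousands, 2 hundreds, 8 tens, 7 ones (place-value notation) → 8×1000 + 2×100 + 8×10 + 7 = 8287 (decimal)
Convert MLXXVII (Roman numeral) → 1000 + 50 + 10 + 10 + 5 + 1 + 1 = 1077 (decimal)
Compare 8287 vs 1077: larger = 8287
8287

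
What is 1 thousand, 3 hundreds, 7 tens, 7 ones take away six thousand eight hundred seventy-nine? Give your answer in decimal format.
Convert 1 thousand, 3 hundreds, 7 tens, 7 ones (place-value notation) → 1×1000 + 3×100 + 7×10 + 7 = 1377 (decimal)
Convert six thousand eight hundred seventy-nine (English words) → 6×1000 + 8×100 + 79 = 6879 (decimal)
Compute 1377 - 6879 = -5502
-5502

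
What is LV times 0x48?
Convert LV (Roman numeral) → 50 + 5 = 55 (decimal)
Convert 0x48 (hexadecimal) → 4×16 + 8 = 72 (decimal)
Compute 55 × 72 = 3960
3960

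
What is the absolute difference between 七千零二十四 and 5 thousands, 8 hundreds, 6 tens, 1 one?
Convert 七千零二十四 (Chinese numeral) → 7×1000 + 2×10 + 4 = 7024 (decimal)
Convert 5 thousands, 8 hundreds, 6 tens, 1 one (place-value notation) → 5×1000 + 8×100 + 6×10 + 1 = 5861 (decimal)
Compute |7024 - 5861| = 1163
1163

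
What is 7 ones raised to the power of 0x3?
Convert 7 ones (place-value notation) → 7 (decimal)
Convert 0x3 (hexadecimal) → 3 (decimal)
Compute 7 ^ 3 = 343
343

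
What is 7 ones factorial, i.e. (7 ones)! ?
Convert 7 ones (place-value notation) → 7 (decimal)
Compute 7! = 5040
5040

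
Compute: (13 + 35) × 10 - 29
Parentheses first: 13 + 35 = 48
Multiply: 48 × 10 = 480
Subtract: 480 - 29 = 451
451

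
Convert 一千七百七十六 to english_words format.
Convert 一千七百七十六 (Chinese numeral) → 1×1000 + 7×100 + 7×10 + 6 = 1776 (decimal)
Convert 1776 (decimal) → 1776 = 1×1000 + 7×100 + 76 → one thousand seven hundred seventy-six (English words)
one thousand seven hundred seventy-six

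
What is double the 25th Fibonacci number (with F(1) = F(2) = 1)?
The 25th Fibonacci number (with F(1) = F(2) = 1) = 75025
Compute 75025 × 2 = 150050
150050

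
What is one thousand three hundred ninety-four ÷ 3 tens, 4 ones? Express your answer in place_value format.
Convert one thousand three hundred ninety-four (English words) → 1×1000 + 3×100 + 94 = 1394 (decimal)
Convert 3 tens, 4 ones (place-value notation) → 3×10 + 4 = 34 (decimal)
Compute 1394 ÷ 34 = 41
Convert 41 (decimal) → 41 = 4×10 + 1 → 4 tens, 1 one (place-value notation)
4 tens, 1 one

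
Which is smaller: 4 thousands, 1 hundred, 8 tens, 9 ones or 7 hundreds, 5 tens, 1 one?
Convert 4 thousands, 1 hundred, 8 tens, 9 ones (place-value notation) → 4×1000 + 1×100 + 8×10 + 9 = 4189 (decimal)
Convert 7 hundreds, 5 tens, 1 one (place-value notation) → 7×100 + 5×10 + 1 = 751 (decimal)
Compare 4189 vs 751: smaller = 751
751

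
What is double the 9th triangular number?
The 9th triangular number = 9×10/2 = 45
Compute 45 × 2 = 90
90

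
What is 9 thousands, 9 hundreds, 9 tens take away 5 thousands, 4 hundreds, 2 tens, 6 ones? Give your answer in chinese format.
Convert 9 thousands, 9 hundreds, 9 tens (place-value notation) → 9×1000 + 9×100 + 9×10 = 9990 (decimal)
Convert 5 thousands, 4 hundreds, 2 tens, 6 ones (place-value notation) → 5×1000 + 4×100 + 2×10 + 6 = 5426 (decimal)
Compute 9990 - 5426 = 4564
Convert 4564 (decimal) → 4564 = 4×1000 + 5×100 + 6×10 + 4 → 四千五百六十四 (Chinese numeral)
四千五百六十四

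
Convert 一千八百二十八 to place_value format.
Convert 一千八百二十八 (Chinese numeral) → 1×1000 + 8×100 + 2×10 + 8 = 1828 (decimal)
Convert 1828 (decimal) → 1828 = 1×1000 + 8×100 + 2×10 + 8 → 1 thousand, 8 hundreds, 2 tens, 8 ones (place-value notation)
1 thousand, 8 hundreds, 2 tens, 8 ones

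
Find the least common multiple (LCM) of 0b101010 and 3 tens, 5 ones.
Convert 0b101010 (binary) → 32 + 8 + 2 = 42 (decimal)
Convert 3 tens, 5 ones (place-value notation) → 3×10 + 5 = 35 (decimal)
Compute lcm(42, 35) = 210
210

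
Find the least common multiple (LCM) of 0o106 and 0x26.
Convert 0o106 (octal) → 1×64 + 6 = 70 (decimal)
Convert 0x26 (hexadecimal) → 2×16 + 6 = 38 (decimal)
Compute lcm(70, 38) = 1330
1330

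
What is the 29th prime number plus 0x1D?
The 29th prime number = 109
Convert 0x1D (hexadecimal) → 1×16 + 13 = 29 (decimal)
Compute 109 + 29 = 138
138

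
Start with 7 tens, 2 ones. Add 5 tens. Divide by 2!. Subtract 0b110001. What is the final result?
Convert 7 tens, 2 ones (place-value notation) → 7×10 + 2 = 72 (decimal)
Start: 72
Convert 5 tens (place-value notation) → 5×10 = 50 (decimal)
72 + 50 = 122
Convert 2! (factorial) → 2 (decimal)
122 ÷ 2 = 61
Convert 0b110001 (binary) → 32 + 16 + 1 = 49 (decimal)
61 - 49 = 12
12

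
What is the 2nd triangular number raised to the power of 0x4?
Convert the 2nd triangular number (triangular index) → 2×3/2 = 3 (decimal)
Convert 0x4 (hexadecimal) → 4 (decimal)
Compute 3 ^ 4 = 81
81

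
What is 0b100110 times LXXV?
Convert 0b100110 (binary) → 32 + 4 + 2 = 38 (decimal)
Convert LXXV (Roman numeral) → 50 + 10 + 10 + 5 = 75 (decimal)
Compute 38 × 75 = 2850
2850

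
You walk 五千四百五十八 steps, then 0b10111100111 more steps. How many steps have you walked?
Convert 五千四百五十八 (Chinese numeral) → 5×1000 + 4×100 + 5×10 + 8 = 5458 (decimal)
Convert 0b10111100111 (binary) → 1024 + 256 + 128 + 64 + 32 + 4 + 2 + 1 = 1511 (decimal)
Compute 5458 + 1511 = 6969
6969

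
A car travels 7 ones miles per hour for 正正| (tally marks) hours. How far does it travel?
Convert 7 ones (place-value notation) → 7 (decimal)
Convert 正正| (tally marks) → 5 + 5 + 1 = 11 (decimal)
Compute 7 × 11 = 77
77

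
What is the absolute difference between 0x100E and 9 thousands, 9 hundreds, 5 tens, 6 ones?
Convert 0x100E (hexadecimal) → 1×4096 + 14 = 4110 (decimal)
Convert 9 thousands, 9 hundreds, 5 tens, 6 ones (place-value notation) → 9×1000 + 9×100 + 5×10 + 6 = 9956 (decimal)
Compute |4110 - 9956| = 5846
5846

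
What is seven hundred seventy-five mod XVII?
Convert seven hundred seventy-five (English words) → 7×100 + 75 = 775 (decimal)
Convert XVII (Roman numeral) → 10 + 5 + 1 + 1 = 17 (decimal)
Compute 775 mod 17 = 10
10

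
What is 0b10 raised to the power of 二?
Convert 0b10 (binary) → 2 (decimal)
Convert 二 (Chinese numeral) → 2 (decimal)
Compute 2 ^ 2 = 4
4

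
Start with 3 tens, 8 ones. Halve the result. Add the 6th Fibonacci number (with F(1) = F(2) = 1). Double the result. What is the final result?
Convert 3 tens, 8 ones (place-value notation) → 3×10 + 8 = 38 (decimal)
Start: 38
38 ÷ 2 = 19
Convert the 6th Fibonacci number (with F(1) = F(2) = 1) (Fibonacci index) → 1, 1, 2, 3, 5, 8 → 8 (decimal)
19 + 8 = 27
27 × 2 = 54
54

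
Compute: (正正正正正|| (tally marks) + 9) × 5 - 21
Convert 正正正正正|| (tally marks) → 5 + 5 + 5 + 5 + 5 + 2 = 27 (decimal)
Expression in decimal: (27 + 9) × 5 - 21
Parentheses first: 27 + 9 = 36
Multiply: 36 × 5 = 180
Subtract: 180 - 21 = 159
159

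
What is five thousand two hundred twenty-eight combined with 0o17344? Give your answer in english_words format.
Convert five thousand two hundred twenty-eight (English words) → 5×1000 + 2×100 + 28 = 5228 (decimal)
Convert 0o17344 (octal) → 1×4096 + 7×512 + 3×64 + 4×8 + 4 = 7908 (decimal)
Compute 5228 + 7908 = 13136
Convert 13136 (decimal) → 13136 = 13×1000 + 1×100 + 36 → thirteen thousand one hundred thirty-six (English words)
thirteen thousand one hundred thirty-six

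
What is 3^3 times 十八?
Convert 3^3 (power) → 27 (decimal)
Convert 十八 (Chinese numeral) → 1×10 + 8 = 18 (decimal)
Compute 27 × 18 = 486
486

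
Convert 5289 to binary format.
Convert 5289 (decimal) → 5289 = 4096 + 1024 + 128 + 32 + 8 + 1 → 0b1010010101001 (binary)
0b1010010101001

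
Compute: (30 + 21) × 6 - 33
Parentheses first: 30 + 21 = 51
Multiply: 51 × 6 = 306
Subtract: 306 - 33 = 273
273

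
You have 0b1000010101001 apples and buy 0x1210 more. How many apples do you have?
Convert 0b1000010101001 (binary) → 4096 + 128 + 32 + 8 + 1 = 4265 (decimal)
Convert 0x1210 (hexadecimal) → 1×4096 + 2×256 + 1×16 = 4624 (decimal)
Compute 4265 + 4624 = 8889
8889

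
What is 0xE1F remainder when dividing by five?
Convert 0xE1F (hexadecimal) → 14×256 + 1×16 + 15 = 3615 (decimal)
Convert five (English words) → 5 (decimal)
Compute 3615 mod 5 = 0
0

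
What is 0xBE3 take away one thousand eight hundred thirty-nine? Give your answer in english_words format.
Convert 0xBE3 (hexadecimal) → 11×256 + 14×16 + 3 = 3043 (decimal)
Convert one thousand eight hundred thirty-nine (English words) → 1×1000 + 8×100 + 39 = 1839 (decimal)
Compute 3043 - 1839 = 1204
Convert 1204 (decimal) → 1204 = 1×1000 + 2×100 + 4 → one thousand two hundred four (English words)
one thousand two hundred four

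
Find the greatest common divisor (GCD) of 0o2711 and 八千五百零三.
Convert 0o2711 (octal) → 2×512 + 7×64 + 1×8 + 1 = 1481 (decimal)
Convert 八千五百零三 (Chinese numeral) → 8×1000 + 5×100 + 3 = 8503 (decimal)
Compute gcd(1481, 8503) = 1
1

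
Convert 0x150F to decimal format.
Convert 0x150F (hexadecimal) → 1×4096 + 5×256 + 15 = 5391 (decimal)
5391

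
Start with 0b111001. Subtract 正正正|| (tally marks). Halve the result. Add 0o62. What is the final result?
Convert 0b111001 (binary) → 32 + 16 + 8 + 1 = 57 (decimal)
Start: 57
Convert 正正正|| (tally marks) → 5 + 5 + 5 + 2 = 17 (decimal)
57 - 17 = 40
40 ÷ 2 = 20
Convert 0o62 (octal) → 6×8 + 2 = 50 (decimal)
20 + 50 = 70
70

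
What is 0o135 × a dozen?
Convert 0o135 (octal) → 1×64 + 3×8 + 5 = 93 (decimal)
Convert a dozen (colloquial) → 12 (decimal)
Compute 93 × 12 = 1116
1116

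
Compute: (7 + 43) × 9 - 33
Parentheses first: 7 + 43 = 50
Multiply: 50 × 9 = 450
Subtract: 450 - 33 = 417
417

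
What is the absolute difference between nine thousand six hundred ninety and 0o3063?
Convert nine thousand six hundred ninety (English words) → 9×1000 + 6×100 + 90 = 9690 (decimal)
Convert 0o3063 (octal) → 3×512 + 6×8 + 3 = 1587 (decimal)
Compute |9690 - 1587| = 8103
8103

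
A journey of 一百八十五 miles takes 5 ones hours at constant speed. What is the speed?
Convert 一百八十五 (Chinese numeral) → 1×100 + 8×10 + 5 = 185 (decimal)
Convert 5 ones (place-value notation) → 5 (decimal)
Compute 185 ÷ 5 = 37
37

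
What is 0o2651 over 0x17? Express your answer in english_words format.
Convert 0o2651 (octal) → 2×512 + 6×64 + 5×8 + 1 = 1449 (decimal)
Convert 0x17 (hexadecimal) → 1×16 + 7 = 23 (decimal)
Compute 1449 ÷ 23 = 63
Convert 63 (decimal) → sixty-three (English words)
sixty-three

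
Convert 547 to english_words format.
Convert 547 (decimal) → 547 = 5×100 + 47 → five hundred forty-seven (English words)
five hundred forty-seven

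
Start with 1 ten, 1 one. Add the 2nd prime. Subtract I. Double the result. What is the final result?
Convert 1 ten, 1 one (place-value notation) → 1×10 + 1 = 11 (decimal)
Start: 11
Convert the 2nd prime (prime index) → 3 (decimal)
11 + 3 = 14
Convert I (Roman numeral) → 1 (decimal)
14 - 1 = 13
13 × 2 = 26
26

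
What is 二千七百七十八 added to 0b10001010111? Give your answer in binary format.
Convert 二千七百七十八 (Chinese numeral) → 2×1000 + 7×100 + 7×10 + 8 = 2778 (decimal)
Convert 0b10001010111 (binary) → 1024 + 64 + 16 + 4 + 2 + 1 = 1111 (decimal)
Compute 2778 + 1111 = 3889
Convert 3889 (decimal) → 3889 = 2048 + 1024 + 512 + 256 + 32 + 16 + 1 → 0b111100110001 (binary)
0b111100110001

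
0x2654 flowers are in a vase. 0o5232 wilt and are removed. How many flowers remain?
Convert 0x2654 (hexadecimal) → 2×4096 + 6×256 + 5×16 + 4 = 9812 (decimal)
Convert 0o5232 (octal) → 5×512 + 2×64 + 3×8 + 2 = 2714 (decimal)
Compute 9812 - 2714 = 7098
7098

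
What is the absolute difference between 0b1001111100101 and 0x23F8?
Convert 0b1001111100101 (binary) → 4096 + 512 + 256 + 128 + 64 + 32 + 4 + 1 = 5093 (decimal)
Convert 0x23F8 (hexadecimal) → 2×4096 + 3×256 + 15×16 + 8 = 9208 (decimal)
Compute |5093 - 9208| = 4115
4115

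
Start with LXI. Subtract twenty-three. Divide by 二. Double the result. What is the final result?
Convert LXI (Roman numeral) → 50 + 10 + 1 = 61 (decimal)
Start: 61
Convert twenty-three (English words) → 23 (decimal)
61 - 23 = 38
Convert 二 (Chinese numeral) → 2 (decimal)
38 ÷ 2 = 19
19 × 2 = 38
38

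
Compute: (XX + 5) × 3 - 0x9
Convert XX (Roman numeral) → 10 + 10 = 20 (decimal)
Convert 0x9 (hexadecimal) → 9 (decimal)
Expression in decimal: (20 + 5) × 3 - 9
Parentheses first: 20 + 5 = 25
Multiply: 25 × 3 = 75
Subtract: 75 - 9 = 66
66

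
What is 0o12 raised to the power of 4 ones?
Convert 0o12 (octal) → 1×8 + 2 = 10 (decimal)
Convert 4 ones (place-value notation) → 4 (decimal)
Compute 10 ^ 4 = 10000
10000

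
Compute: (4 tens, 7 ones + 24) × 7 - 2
Convert 4 tens, 7 ones (place-value notation) → 4×10 + 7 = 47 (decimal)
Expression in decimal: (47 + 24) × 7 - 2
Parentheses first: 47 + 24 = 71
Multiply: 71 × 7 = 497
Subtract: 497 - 2 = 495
495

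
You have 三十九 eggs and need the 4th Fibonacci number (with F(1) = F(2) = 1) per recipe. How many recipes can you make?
Convert 三十九 (Chinese numeral) → 3×10 + 9 = 39 (decimal)
Convert the 4th Fibonacci number (with F(1) = F(2) = 1) (Fibonacci index) → 1, 1, 2, 3 → 3 (decimal)
Compute 39 ÷ 3 = 13
13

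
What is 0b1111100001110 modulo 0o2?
Convert 0b1111100001110 (binary) → 4096 + 2048 + 1024 + 512 + 256 + 8 + 4 + 2 = 7950 (decimal)
Convert 0o2 (octal) → 2 (decimal)
Compute 7950 mod 2 = 0
0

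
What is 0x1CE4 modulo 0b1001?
Convert 0x1CE4 (hexadecimal) → 1×4096 + 12×256 + 14×16 + 4 = 7396 (decimal)
Convert 0b1001 (binary) → 8 + 1 = 9 (decimal)
Compute 7396 mod 9 = 7
7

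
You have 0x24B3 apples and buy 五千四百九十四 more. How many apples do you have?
Convert 0x24B3 (hexadecimal) → 2×4096 + 4×256 + 11×16 + 3 = 9395 (decimal)
Convert 五千四百九十四 (Chinese numeral) → 5×1000 + 4×100 + 9×10 + 4 = 5494 (decimal)
Compute 9395 + 5494 = 14889
14889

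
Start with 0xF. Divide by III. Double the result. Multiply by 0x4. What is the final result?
Convert 0xF (hexadecimal) → 15 (decimal)
Start: 15
Convert III (Roman numeral) → 1 + 1 + 1 = 3 (decimal)
15 ÷ 3 = 5
5 × 2 = 10
Convert 0x4 (hexadecimal) → 4 (decimal)
10 × 4 = 40
40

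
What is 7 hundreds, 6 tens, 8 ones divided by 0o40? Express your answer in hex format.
Convert 7 hundreds, 6 tens, 8 ones (place-value notation) → 7×100 + 6×10 + 8 = 768 (decimal)
Convert 0o40 (octal) → 4×8 = 32 (decimal)
Compute 768 ÷ 32 = 24
Convert 24 (decimal) → 24 = 1×16 + 8 → 0x18 (hexadecimal)
0x18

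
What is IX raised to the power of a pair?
Convert IX (Roman numeral) → 9 (decimal)
Convert a pair (colloquial) → 2 (decimal)
Compute 9 ^ 2 = 81
81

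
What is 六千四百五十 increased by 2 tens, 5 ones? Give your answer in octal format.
Convert 六千四百五十 (Chinese numeral) → 6×1000 + 4×100 + 5×10 = 6450 (decimal)
Convert 2 tens, 5 ones (place-value notation) → 2×10 + 5 = 25 (decimal)
Compute 6450 + 25 = 6475
Convert 6475 (decimal) → 6475 = 1×4096 + 4×512 + 5×64 + 1×8 + 3 → 0o14513 (octal)
0o14513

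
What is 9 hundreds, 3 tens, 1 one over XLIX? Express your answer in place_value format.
Convert 9 hundreds, 3 tens, 1 one (place-value notation) → 9×100 + 3×10 + 1 = 931 (decimal)
Convert XLIX (Roman numeral) → 40 + 9 = 49 (decimal)
Compute 931 ÷ 49 = 19
Convert 19 (decimal) → 19 = 1×10 + 9 → 1 ten, 9 ones (place-value notation)
1 ten, 9 ones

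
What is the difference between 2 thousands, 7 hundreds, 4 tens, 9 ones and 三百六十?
Convert 2 thousands, 7 hundreds, 4 tens, 9 ones (place-value notation) → 2×1000 + 7×100 + 4×10 + 9 = 2749 (decimal)
Convert 三百六十 (Chinese numeral) → 3×100 + 6×10 = 360 (decimal)
Difference: |2749 - 360| = 2389
2389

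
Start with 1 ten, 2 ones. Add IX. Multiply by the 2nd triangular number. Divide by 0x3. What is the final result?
Convert 1 ten, 2 ones (place-value notation) → 1×10 + 2 = 12 (decimal)
Start: 12
Convert IX (Roman numeral) → 9 (decimal)
12 + 9 = 21
Convert the 2nd triangular number (triangular index) → 2×3/2 = 3 (decimal)
21 × 3 = 63
Convert 0x3 (hexadecimal) → 3 (decimal)
63 ÷ 3 = 21
21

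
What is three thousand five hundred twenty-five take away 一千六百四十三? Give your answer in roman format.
Convert three thousand five hundred twenty-five (English words) → 3×1000 + 5×100 + 25 = 3525 (decimal)
Convert 一千六百四十三 (Chinese numeral) → 1×1000 + 6×100 + 4×10 + 3 = 1643 (decimal)
Compute 3525 - 1643 = 1882
Convert 1882 (decimal) → 1882 = 1000 + 500 + 100 + 100 + 100 + 50 + 10 + 10 + 10 + 1 + 1 → MDCCCLXXXII (Roman numeral)
MDCCCLXXXII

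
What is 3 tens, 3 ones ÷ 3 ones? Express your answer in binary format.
Convert 3 tens, 3 ones (place-value notation) → 3×10 + 3 = 33 (decimal)
Convert 3 ones (place-value notation) → 3 (decimal)
Compute 33 ÷ 3 = 11
Convert 11 (decimal) → 11 = 8 + 2 + 1 → 0b1011 (binary)
0b1011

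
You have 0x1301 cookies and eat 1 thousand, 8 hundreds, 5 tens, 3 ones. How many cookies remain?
Convert 0x1301 (hexadecimal) → 1×4096 + 3×256 + 1 = 4865 (decimal)
Convert 1 thousand, 8 hundreds, 5 tens, 3 ones (place-value notation) → 1×1000 + 8×100 + 5×10 + 3 = 1853 (decimal)
Compute 4865 - 1853 = 3012
3012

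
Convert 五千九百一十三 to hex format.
Convert 五千九百一十三 (Chinese numeral) → 5×1000 + 9×100 + 1×10 + 3 = 5913 (decimal)
Convert 5913 (decimal) → 5913 = 1×4096 + 7×256 + 1×16 + 9 → 0x1719 (hexadecimal)
0x1719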